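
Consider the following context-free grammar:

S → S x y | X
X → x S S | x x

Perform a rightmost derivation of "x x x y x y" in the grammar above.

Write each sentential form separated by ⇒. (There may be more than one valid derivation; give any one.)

S ⇒ S x y ⇒ S x y x y ⇒ X x y x y ⇒ x x x y x y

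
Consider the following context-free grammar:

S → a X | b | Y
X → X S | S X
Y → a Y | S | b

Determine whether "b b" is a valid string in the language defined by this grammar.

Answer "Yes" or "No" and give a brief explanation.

No - no valid derivation exists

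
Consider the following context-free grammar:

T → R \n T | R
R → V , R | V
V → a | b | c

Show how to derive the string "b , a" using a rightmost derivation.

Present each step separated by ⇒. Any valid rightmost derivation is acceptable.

T ⇒ R ⇒ V , R ⇒ V , V ⇒ V , a ⇒ b , a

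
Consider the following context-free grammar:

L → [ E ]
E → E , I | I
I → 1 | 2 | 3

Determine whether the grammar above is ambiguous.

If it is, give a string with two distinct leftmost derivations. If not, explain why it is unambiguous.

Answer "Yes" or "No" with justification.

No - the grammar is unambiguous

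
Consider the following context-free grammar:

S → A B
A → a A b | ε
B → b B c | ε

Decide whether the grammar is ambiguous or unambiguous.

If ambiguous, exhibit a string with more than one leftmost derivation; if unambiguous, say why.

Unambiguous - every string in the language has a unique leftmost derivation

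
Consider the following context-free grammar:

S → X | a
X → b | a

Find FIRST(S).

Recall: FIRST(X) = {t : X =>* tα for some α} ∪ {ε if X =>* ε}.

We compute FIRST(S) using the standard algorithm.
FIRST(S) = {a, b}
FIRST(X) = {a, b}
Therefore, FIRST(S) = {a, b}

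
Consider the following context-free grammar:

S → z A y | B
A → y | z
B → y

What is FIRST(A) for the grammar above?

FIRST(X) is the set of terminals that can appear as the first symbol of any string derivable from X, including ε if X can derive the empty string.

We compute FIRST(A) using the standard algorithm.
FIRST(A) = {y, z}
FIRST(B) = {y}
FIRST(S) = {y, z}
Therefore, FIRST(A) = {y, z}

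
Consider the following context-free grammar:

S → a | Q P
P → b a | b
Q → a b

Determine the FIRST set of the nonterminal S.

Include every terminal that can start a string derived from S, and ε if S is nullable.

We compute FIRST(S) using the standard algorithm.
FIRST(P) = {b}
FIRST(Q) = {a}
FIRST(S) = {a}
Therefore, FIRST(S) = {a}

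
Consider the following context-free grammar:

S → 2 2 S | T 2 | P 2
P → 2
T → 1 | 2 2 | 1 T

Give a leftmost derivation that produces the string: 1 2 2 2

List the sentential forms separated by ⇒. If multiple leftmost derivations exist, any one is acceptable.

S ⇒ T 2 ⇒ 1 T 2 ⇒ 1 2 2 2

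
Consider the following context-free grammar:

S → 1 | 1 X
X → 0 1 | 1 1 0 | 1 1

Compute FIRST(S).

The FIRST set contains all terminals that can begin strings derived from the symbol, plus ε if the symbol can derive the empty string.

We compute FIRST(S) using the standard algorithm.
FIRST(S) = {1}
FIRST(X) = {0, 1}
Therefore, FIRST(S) = {1}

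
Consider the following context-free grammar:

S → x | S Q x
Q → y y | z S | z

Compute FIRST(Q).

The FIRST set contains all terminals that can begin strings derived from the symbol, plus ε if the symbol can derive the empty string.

We compute FIRST(Q) using the standard algorithm.
FIRST(Q) = {y, z}
FIRST(S) = {x}
Therefore, FIRST(Q) = {y, z}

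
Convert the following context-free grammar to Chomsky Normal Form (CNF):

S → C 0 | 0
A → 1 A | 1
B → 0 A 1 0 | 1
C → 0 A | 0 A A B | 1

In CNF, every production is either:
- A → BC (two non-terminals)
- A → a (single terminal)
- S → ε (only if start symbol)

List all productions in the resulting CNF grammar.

T0 → 0; S → 0; T1 → 1; A → 1; B → 1; C → 1; S → C T0; A → T1 A; B → T0 X0; X0 → A X1; X1 → T1 T0; C → T0 A; C → T0 X2; X2 → A X3; X3 → A B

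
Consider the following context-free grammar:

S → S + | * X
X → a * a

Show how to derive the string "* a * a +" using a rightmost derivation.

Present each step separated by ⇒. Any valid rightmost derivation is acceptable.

S ⇒ S + ⇒ * X + ⇒ * a * a +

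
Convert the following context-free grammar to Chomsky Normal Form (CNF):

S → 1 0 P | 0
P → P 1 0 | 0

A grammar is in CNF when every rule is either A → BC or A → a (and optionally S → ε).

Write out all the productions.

T1 → 1; T0 → 0; S → 0; P → 0; S → T1 X0; X0 → T0 P; P → P X1; X1 → T1 T0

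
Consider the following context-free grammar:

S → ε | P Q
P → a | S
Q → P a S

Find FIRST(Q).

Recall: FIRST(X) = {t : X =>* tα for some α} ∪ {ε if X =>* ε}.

We compute FIRST(Q) using the standard algorithm.
FIRST(P) = {a, ε}
FIRST(Q) = {a}
FIRST(S) = {a, ε}
Therefore, FIRST(Q) = {a}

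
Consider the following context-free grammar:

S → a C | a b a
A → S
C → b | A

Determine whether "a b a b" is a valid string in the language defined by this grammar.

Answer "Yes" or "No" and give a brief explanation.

No - no valid derivation exists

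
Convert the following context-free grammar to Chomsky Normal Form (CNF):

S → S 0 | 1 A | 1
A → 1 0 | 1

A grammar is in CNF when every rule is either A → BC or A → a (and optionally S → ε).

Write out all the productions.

T0 → 0; T1 → 1; S → 1; A → 1; S → S T0; S → T1 A; A → T1 T0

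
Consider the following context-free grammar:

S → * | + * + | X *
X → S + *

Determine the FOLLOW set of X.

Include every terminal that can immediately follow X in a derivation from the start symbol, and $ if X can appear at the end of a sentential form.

We compute FOLLOW(X) using the standard algorithm.
FOLLOW(S) starts with {$}.
FIRST(S) = {*, +}
FIRST(X) = {*, +}
FOLLOW(S) = {$, +}
FOLLOW(X) = {*}
Therefore, FOLLOW(X) = {*}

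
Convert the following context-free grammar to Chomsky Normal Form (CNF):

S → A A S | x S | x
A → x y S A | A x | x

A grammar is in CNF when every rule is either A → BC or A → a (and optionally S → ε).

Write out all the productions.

TX → x; S → x; TY → y; A → x; S → A X0; X0 → A S; S → TX S; A → TX X1; X1 → TY X2; X2 → S A; A → A TX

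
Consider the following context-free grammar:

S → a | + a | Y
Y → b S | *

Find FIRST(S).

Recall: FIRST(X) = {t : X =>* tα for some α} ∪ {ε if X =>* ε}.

We compute FIRST(S) using the standard algorithm.
FIRST(S) = {*, +, a, b}
FIRST(Y) = {*, b}
Therefore, FIRST(S) = {*, +, a, b}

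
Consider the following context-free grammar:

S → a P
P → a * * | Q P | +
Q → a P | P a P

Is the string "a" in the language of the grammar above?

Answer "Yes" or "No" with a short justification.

No - no valid derivation exists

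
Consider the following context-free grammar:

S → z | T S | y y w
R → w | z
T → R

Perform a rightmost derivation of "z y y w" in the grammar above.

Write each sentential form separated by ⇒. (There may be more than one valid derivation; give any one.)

S ⇒ T S ⇒ T y y w ⇒ R y y w ⇒ z y y w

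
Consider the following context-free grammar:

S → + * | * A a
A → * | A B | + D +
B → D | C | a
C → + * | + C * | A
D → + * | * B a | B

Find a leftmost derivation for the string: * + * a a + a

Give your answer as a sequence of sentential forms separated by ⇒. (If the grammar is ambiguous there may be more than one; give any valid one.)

S ⇒ * A a ⇒ * + D + a ⇒ * + * B a + a ⇒ * + * a a + a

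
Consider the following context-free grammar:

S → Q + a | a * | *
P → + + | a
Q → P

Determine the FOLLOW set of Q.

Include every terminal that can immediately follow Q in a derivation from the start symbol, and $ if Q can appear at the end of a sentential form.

We compute FOLLOW(Q) using the standard algorithm.
FOLLOW(S) starts with {$}.
FIRST(P) = {+, a}
FIRST(Q) = {+, a}
FIRST(S) = {*, +, a}
FOLLOW(P) = {+}
FOLLOW(Q) = {+}
FOLLOW(S) = {$}
Therefore, FOLLOW(Q) = {+}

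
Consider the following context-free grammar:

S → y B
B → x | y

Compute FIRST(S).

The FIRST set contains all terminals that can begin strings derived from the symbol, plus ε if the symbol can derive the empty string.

We compute FIRST(S) using the standard algorithm.
FIRST(B) = {x, y}
FIRST(S) = {y}
Therefore, FIRST(S) = {y}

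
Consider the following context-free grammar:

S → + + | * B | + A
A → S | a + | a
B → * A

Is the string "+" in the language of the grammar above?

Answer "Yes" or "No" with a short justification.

No - no valid derivation exists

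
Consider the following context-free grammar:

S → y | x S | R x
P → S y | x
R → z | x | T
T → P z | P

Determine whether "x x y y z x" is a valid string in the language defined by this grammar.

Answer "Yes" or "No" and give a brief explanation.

Yes - a valid derivation exists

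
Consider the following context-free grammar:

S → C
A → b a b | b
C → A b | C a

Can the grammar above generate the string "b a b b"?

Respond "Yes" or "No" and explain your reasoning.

Yes - a valid derivation exists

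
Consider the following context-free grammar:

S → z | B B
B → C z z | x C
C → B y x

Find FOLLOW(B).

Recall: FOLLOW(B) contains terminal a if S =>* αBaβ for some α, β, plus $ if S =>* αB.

We compute FOLLOW(B) using the standard algorithm.
FOLLOW(S) starts with {$}.
FIRST(B) = {x}
FIRST(C) = {x}
FIRST(S) = {x, z}
FOLLOW(B) = {$, x, y}
FOLLOW(C) = {$, x, y, z}
FOLLOW(S) = {$}
Therefore, FOLLOW(B) = {$, x, y}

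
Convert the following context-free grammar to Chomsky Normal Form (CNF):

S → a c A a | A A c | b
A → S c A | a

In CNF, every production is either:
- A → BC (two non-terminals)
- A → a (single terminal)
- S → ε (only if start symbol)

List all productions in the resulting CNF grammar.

TA → a; TC → c; S → b; A → a; S → TA X0; X0 → TC X1; X1 → A TA; S → A X2; X2 → A TC; A → S X3; X3 → TC A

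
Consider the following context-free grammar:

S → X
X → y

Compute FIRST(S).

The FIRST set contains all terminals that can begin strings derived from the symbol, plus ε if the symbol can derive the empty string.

We compute FIRST(S) using the standard algorithm.
FIRST(S) = {y}
FIRST(X) = {y}
Therefore, FIRST(S) = {y}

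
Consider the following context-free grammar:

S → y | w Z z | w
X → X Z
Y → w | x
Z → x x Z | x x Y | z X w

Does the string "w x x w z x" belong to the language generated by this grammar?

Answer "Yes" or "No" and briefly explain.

No - no valid derivation exists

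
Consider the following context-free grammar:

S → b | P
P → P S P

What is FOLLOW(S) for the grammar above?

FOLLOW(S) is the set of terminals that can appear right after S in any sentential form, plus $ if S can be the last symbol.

We compute FOLLOW(S) using the standard algorithm.
FOLLOW(S) starts with {$}.
FIRST(P) = {}
FIRST(S) = {b}
FOLLOW(P) = {$, b}
FOLLOW(S) = {$}
Therefore, FOLLOW(S) = {$}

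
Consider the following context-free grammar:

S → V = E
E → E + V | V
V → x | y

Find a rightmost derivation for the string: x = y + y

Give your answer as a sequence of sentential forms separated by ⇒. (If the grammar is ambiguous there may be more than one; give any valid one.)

S ⇒ V = E ⇒ V = E + V ⇒ V = E + y ⇒ V = V + y ⇒ V = y + y ⇒ x = y + y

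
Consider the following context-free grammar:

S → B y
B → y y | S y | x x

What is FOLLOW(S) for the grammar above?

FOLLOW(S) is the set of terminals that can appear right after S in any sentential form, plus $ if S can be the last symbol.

We compute FOLLOW(S) using the standard algorithm.
FOLLOW(S) starts with {$}.
FIRST(B) = {x, y}
FIRST(S) = {x, y}
FOLLOW(B) = {y}
FOLLOW(S) = {$, y}
Therefore, FOLLOW(S) = {$, y}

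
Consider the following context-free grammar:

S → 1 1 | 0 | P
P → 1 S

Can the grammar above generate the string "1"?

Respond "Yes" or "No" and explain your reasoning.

No - no valid derivation exists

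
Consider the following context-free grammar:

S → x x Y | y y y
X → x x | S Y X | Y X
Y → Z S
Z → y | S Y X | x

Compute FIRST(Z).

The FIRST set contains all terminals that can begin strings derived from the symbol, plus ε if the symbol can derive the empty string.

We compute FIRST(Z) using the standard algorithm.
FIRST(S) = {x, y}
FIRST(X) = {x, y}
FIRST(Y) = {x, y}
FIRST(Z) = {x, y}
Therefore, FIRST(Z) = {x, y}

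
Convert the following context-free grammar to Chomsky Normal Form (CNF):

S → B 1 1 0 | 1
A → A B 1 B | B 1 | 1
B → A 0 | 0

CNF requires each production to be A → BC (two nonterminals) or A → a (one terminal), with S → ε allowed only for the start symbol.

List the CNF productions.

T1 → 1; T0 → 0; S → 1; A → 1; B → 0; S → B X0; X0 → T1 X1; X1 → T1 T0; A → A X2; X2 → B X3; X3 → T1 B; A → B T1; B → A T0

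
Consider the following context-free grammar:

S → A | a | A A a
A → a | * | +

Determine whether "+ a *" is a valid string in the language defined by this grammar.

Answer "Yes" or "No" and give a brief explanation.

No - no valid derivation exists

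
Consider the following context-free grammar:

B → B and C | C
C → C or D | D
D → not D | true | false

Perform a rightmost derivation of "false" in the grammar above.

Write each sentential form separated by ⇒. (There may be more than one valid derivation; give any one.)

B ⇒ C ⇒ D ⇒ false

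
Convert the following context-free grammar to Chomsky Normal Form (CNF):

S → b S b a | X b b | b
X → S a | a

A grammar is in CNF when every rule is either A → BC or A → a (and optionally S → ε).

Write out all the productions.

TB → b; TA → a; S → b; X → a; S → TB X0; X0 → S X1; X1 → TB TA; S → X X2; X2 → TB TB; X → S TA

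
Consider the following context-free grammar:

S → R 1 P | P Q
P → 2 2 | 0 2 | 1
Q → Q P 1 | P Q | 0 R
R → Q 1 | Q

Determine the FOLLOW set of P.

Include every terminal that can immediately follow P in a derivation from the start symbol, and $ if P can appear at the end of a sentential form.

We compute FOLLOW(P) using the standard algorithm.
FOLLOW(S) starts with {$}.
FIRST(P) = {0, 1, 2}
FIRST(Q) = {0, 1, 2}
FIRST(R) = {0, 1, 2}
FIRST(S) = {0, 1, 2}
FOLLOW(P) = {$, 0, 1, 2}
FOLLOW(Q) = {$, 0, 1, 2}
FOLLOW(R) = {$, 0, 1, 2}
FOLLOW(S) = {$}
Therefore, FOLLOW(P) = {$, 0, 1, 2}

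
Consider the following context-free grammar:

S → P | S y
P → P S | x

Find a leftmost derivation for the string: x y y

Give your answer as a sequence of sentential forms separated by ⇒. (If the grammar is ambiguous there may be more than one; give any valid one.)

S ⇒ S y ⇒ S y y ⇒ P y y ⇒ x y y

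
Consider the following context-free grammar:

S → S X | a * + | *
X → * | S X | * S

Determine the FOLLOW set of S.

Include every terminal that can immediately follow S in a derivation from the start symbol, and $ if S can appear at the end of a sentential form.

We compute FOLLOW(S) using the standard algorithm.
FOLLOW(S) starts with {$}.
FIRST(S) = {*, a}
FIRST(X) = {*, a}
FOLLOW(S) = {$, *, a}
FOLLOW(X) = {$, *, a}
Therefore, FOLLOW(S) = {$, *, a}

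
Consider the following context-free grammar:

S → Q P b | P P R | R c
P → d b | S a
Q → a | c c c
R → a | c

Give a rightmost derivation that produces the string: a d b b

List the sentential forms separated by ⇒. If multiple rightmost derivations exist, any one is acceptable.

S ⇒ Q P b ⇒ Q d b b ⇒ a d b b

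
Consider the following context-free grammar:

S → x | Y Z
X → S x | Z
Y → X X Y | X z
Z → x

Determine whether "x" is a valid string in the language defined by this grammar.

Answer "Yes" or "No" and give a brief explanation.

Yes - a valid derivation exists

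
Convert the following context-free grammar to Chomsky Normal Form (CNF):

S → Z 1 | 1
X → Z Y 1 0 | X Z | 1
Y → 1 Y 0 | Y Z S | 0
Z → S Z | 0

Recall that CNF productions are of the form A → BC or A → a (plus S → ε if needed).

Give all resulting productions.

T1 → 1; S → 1; T0 → 0; X → 1; Y → 0; Z → 0; S → Z T1; X → Z X0; X0 → Y X1; X1 → T1 T0; X → X Z; Y → T1 X2; X2 → Y T0; Y → Y X3; X3 → Z S; Z → S Z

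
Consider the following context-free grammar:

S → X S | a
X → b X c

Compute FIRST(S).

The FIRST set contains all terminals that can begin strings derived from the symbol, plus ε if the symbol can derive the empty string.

We compute FIRST(S) using the standard algorithm.
FIRST(S) = {a, b}
FIRST(X) = {b}
Therefore, FIRST(S) = {a, b}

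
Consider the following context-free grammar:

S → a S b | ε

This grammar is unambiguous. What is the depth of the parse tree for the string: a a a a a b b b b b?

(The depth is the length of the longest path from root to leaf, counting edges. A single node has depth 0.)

6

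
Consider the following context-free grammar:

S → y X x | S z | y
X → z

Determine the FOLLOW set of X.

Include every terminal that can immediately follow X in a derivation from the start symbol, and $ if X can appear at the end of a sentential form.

We compute FOLLOW(X) using the standard algorithm.
FOLLOW(S) starts with {$}.
FIRST(S) = {y}
FIRST(X) = {z}
FOLLOW(S) = {$, z}
FOLLOW(X) = {x}
Therefore, FOLLOW(X) = {x}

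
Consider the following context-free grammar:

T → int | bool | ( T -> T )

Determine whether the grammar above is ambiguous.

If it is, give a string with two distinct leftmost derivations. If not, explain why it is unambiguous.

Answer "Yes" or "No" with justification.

No - the grammar is unambiguous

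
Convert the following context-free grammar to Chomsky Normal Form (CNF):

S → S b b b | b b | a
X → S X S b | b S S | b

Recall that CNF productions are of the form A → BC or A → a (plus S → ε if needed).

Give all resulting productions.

TB → b; S → a; X → b; S → S X0; X0 → TB X1; X1 → TB TB; S → TB TB; X → S X2; X2 → X X3; X3 → S TB; X → TB X4; X4 → S S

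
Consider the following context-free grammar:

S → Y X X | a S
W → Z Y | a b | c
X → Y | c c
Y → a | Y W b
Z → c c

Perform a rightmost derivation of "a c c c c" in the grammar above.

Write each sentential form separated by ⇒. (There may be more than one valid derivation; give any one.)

S ⇒ Y X X ⇒ Y X c c ⇒ Y c c c c ⇒ a c c c c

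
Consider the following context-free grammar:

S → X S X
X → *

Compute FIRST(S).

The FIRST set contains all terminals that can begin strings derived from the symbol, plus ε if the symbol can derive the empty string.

We compute FIRST(S) using the standard algorithm.
FIRST(S) = {*}
FIRST(X) = {*}
Therefore, FIRST(S) = {*}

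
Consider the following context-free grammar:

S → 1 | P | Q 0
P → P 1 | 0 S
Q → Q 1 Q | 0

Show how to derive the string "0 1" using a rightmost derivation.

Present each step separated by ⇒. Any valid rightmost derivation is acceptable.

S ⇒ P ⇒ 0 S ⇒ 0 1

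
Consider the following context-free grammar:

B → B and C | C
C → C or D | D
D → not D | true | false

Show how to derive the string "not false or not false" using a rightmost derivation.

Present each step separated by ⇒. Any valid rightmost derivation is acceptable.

B ⇒ C ⇒ C or D ⇒ C or not D ⇒ C or not false ⇒ D or not false ⇒ not D or not false ⇒ not false or not false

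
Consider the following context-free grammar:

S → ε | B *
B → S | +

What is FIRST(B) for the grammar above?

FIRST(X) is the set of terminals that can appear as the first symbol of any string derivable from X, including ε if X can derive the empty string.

We compute FIRST(B) using the standard algorithm.
FIRST(B) = {*, +, ε}
FIRST(S) = {*, +, ε}
Therefore, FIRST(B) = {*, +, ε}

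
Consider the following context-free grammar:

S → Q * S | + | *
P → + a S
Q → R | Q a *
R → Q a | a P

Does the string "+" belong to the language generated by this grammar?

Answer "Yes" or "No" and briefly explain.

Yes - a valid derivation exists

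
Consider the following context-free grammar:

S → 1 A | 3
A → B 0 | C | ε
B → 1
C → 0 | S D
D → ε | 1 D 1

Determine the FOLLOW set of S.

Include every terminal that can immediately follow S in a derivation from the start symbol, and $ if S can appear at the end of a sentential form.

We compute FOLLOW(S) using the standard algorithm.
FOLLOW(S) starts with {$}.
FIRST(A) = {0, 1, 3, ε}
FIRST(B) = {1}
FIRST(C) = {0, 1, 3}
FIRST(D) = {1, ε}
FIRST(S) = {1, 3}
FOLLOW(A) = {$, 1}
FOLLOW(B) = {0}
FOLLOW(C) = {$, 1}
FOLLOW(D) = {$, 1}
FOLLOW(S) = {$, 1}
Therefore, FOLLOW(S) = {$, 1}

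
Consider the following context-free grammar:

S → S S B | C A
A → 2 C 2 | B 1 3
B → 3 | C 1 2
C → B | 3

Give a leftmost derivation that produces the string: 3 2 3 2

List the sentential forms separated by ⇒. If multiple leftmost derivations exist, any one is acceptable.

S ⇒ C A ⇒ B A ⇒ 3 A ⇒ 3 2 C 2 ⇒ 3 2 B 2 ⇒ 3 2 3 2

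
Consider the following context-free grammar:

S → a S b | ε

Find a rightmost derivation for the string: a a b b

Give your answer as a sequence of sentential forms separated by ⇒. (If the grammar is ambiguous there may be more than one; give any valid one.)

S ⇒ a S b ⇒ a a S b b ⇒ a a b b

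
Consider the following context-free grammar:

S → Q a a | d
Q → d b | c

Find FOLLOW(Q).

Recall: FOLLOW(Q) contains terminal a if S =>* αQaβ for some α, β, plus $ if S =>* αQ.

We compute FOLLOW(Q) using the standard algorithm.
FOLLOW(S) starts with {$}.
FIRST(Q) = {c, d}
FIRST(S) = {c, d}
FOLLOW(Q) = {a}
FOLLOW(S) = {$}
Therefore, FOLLOW(Q) = {a}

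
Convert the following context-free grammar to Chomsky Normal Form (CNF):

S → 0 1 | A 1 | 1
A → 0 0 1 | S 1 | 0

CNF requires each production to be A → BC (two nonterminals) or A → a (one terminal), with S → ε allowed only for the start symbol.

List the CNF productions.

T0 → 0; T1 → 1; S → 1; A → 0; S → T0 T1; S → A T1; A → T0 X0; X0 → T0 T1; A → S T1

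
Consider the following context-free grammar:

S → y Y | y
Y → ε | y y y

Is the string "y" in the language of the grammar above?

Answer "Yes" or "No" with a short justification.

Yes - a valid derivation exists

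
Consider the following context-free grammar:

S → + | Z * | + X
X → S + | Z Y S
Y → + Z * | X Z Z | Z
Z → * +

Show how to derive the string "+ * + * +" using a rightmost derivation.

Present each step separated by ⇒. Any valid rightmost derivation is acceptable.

S ⇒ + X ⇒ + S + ⇒ + Z * + ⇒ + * + * +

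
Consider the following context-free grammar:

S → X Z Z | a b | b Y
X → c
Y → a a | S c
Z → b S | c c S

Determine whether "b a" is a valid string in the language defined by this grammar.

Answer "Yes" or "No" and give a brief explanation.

No - no valid derivation exists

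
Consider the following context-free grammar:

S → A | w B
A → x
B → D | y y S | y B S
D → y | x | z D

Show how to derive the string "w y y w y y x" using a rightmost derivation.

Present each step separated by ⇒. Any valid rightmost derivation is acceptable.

S ⇒ w B ⇒ w y y S ⇒ w y y w B ⇒ w y y w y y S ⇒ w y y w y y A ⇒ w y y w y y x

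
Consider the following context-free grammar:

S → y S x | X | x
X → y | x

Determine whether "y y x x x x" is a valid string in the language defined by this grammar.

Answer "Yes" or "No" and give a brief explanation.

No - no valid derivation exists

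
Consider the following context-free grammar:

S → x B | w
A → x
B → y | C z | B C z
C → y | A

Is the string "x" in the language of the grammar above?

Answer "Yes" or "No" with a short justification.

No - no valid derivation exists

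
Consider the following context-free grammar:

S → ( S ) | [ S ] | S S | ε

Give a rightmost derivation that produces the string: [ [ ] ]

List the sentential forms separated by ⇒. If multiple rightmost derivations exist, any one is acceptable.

S ⇒ [ S ] ⇒ [ [ S ] ] ⇒ [ [ ] ]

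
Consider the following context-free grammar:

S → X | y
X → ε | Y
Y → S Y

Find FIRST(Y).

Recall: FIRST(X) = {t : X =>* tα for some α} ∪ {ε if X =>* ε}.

We compute FIRST(Y) using the standard algorithm.
FIRST(S) = {y, ε}
FIRST(X) = {y, ε}
FIRST(Y) = {y}
Therefore, FIRST(Y) = {y}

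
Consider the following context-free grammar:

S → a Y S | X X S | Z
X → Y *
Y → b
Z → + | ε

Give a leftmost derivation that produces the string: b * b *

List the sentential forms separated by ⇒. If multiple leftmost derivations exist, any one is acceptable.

S ⇒ X X S ⇒ Y * X S ⇒ b * X S ⇒ b * Y * S ⇒ b * b * S ⇒ b * b * Z ⇒ b * b *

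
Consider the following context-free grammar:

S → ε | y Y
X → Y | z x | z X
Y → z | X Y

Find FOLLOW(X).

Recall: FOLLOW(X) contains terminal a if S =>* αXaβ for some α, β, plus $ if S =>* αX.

We compute FOLLOW(X) using the standard algorithm.
FOLLOW(S) starts with {$}.
FIRST(S) = {y, ε}
FIRST(X) = {z}
FIRST(Y) = {z}
FOLLOW(S) = {$}
FOLLOW(X) = {z}
FOLLOW(Y) = {$, z}
Therefore, FOLLOW(X) = {z}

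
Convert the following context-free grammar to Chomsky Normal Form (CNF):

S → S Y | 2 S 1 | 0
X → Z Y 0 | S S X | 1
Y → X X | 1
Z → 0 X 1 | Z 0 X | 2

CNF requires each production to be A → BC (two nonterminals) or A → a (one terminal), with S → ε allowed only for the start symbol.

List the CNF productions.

T2 → 2; T1 → 1; S → 0; T0 → 0; X → 1; Y → 1; Z → 2; S → S Y; S → T2 X0; X0 → S T1; X → Z X1; X1 → Y T0; X → S X2; X2 → S X; Y → X X; Z → T0 X3; X3 → X T1; Z → Z X4; X4 → T0 X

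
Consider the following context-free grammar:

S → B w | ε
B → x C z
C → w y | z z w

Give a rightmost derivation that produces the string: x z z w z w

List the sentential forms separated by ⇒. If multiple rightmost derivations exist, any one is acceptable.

S ⇒ B w ⇒ x C z w ⇒ x z z w z w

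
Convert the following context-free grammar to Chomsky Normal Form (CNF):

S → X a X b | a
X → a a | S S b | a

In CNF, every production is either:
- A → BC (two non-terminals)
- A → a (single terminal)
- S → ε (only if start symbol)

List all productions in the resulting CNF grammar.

TA → a; TB → b; S → a; X → a; S → X X0; X0 → TA X1; X1 → X TB; X → TA TA; X → S X2; X2 → S TB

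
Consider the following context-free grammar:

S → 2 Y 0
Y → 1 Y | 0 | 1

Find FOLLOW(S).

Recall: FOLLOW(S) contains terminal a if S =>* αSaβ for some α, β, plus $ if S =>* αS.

We compute FOLLOW(S) using the standard algorithm.
FOLLOW(S) starts with {$}.
FIRST(S) = {2}
FIRST(Y) = {0, 1}
FOLLOW(S) = {$}
FOLLOW(Y) = {0}
Therefore, FOLLOW(S) = {$}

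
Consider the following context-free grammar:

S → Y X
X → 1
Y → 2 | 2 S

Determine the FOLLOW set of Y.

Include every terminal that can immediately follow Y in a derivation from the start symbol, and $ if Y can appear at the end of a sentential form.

We compute FOLLOW(Y) using the standard algorithm.
FOLLOW(S) starts with {$}.
FIRST(S) = {2}
FIRST(X) = {1}
FIRST(Y) = {2}
FOLLOW(S) = {$, 1}
FOLLOW(X) = {$, 1}
FOLLOW(Y) = {1}
Therefore, FOLLOW(Y) = {1}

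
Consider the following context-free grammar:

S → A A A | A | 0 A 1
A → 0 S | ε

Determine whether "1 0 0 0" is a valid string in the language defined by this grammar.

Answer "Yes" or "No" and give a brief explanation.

No - no valid derivation exists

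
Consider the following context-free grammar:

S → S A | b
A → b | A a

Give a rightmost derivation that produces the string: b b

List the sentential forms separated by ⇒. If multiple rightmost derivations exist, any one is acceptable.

S ⇒ S A ⇒ S b ⇒ b b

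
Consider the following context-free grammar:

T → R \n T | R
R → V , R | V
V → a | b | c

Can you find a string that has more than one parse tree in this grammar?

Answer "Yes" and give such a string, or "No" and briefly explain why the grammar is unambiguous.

No - the grammar is unambiguous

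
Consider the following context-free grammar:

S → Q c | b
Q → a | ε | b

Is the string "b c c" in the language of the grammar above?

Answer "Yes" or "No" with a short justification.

No - no valid derivation exists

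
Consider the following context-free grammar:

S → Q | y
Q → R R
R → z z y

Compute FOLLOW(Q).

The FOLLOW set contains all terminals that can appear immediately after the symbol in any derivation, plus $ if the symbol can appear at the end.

We compute FOLLOW(Q) using the standard algorithm.
FOLLOW(S) starts with {$}.
FIRST(Q) = {z}
FIRST(R) = {z}
FIRST(S) = {y, z}
FOLLOW(Q) = {$}
FOLLOW(R) = {$, z}
FOLLOW(S) = {$}
Therefore, FOLLOW(Q) = {$}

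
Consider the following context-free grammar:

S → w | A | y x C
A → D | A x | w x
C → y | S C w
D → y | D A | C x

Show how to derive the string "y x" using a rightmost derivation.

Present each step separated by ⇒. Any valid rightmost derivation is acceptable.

S ⇒ A ⇒ D ⇒ C x ⇒ y x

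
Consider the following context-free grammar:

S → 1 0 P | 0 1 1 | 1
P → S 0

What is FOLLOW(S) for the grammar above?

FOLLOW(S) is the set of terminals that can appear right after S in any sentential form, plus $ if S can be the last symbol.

We compute FOLLOW(S) using the standard algorithm.
FOLLOW(S) starts with {$}.
FIRST(P) = {0, 1}
FIRST(S) = {0, 1}
FOLLOW(P) = {$, 0}
FOLLOW(S) = {$, 0}
Therefore, FOLLOW(S) = {$, 0}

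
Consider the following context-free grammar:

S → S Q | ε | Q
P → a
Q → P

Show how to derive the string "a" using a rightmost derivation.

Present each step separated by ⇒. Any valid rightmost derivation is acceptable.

S ⇒ Q ⇒ P ⇒ a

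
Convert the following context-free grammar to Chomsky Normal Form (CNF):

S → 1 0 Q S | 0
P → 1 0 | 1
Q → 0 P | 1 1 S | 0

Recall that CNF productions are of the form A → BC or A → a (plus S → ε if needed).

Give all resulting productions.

T1 → 1; T0 → 0; S → 0; P → 1; Q → 0; S → T1 X0; X0 → T0 X1; X1 → Q S; P → T1 T0; Q → T0 P; Q → T1 X2; X2 → T1 S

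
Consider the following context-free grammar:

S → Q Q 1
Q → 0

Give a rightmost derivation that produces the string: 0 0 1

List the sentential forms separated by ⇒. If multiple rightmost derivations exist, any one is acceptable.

S ⇒ Q Q 1 ⇒ Q 0 1 ⇒ 0 0 1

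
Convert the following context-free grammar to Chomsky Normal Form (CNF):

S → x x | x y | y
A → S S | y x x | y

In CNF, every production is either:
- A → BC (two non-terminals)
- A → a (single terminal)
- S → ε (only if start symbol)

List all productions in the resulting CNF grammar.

TX → x; TY → y; S → y; A → y; S → TX TX; S → TX TY; A → S S; A → TY X0; X0 → TX TX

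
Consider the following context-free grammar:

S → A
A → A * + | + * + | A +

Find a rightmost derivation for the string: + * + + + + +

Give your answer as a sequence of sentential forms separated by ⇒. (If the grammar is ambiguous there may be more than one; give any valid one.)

S ⇒ A ⇒ A + ⇒ A + + ⇒ A + + + ⇒ A + + + + ⇒ + * + + + + +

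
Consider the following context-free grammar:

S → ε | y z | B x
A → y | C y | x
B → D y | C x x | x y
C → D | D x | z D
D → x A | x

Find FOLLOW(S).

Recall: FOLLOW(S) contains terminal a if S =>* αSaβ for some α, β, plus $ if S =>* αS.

We compute FOLLOW(S) using the standard algorithm.
FOLLOW(S) starts with {$}.
FIRST(A) = {x, y, z}
FIRST(B) = {x, z}
FIRST(C) = {x, z}
FIRST(D) = {x}
FIRST(S) = {x, y, z, ε}
FOLLOW(A) = {x, y}
FOLLOW(B) = {x}
FOLLOW(C) = {x, y}
FOLLOW(D) = {x, y}
FOLLOW(S) = {$}
Therefore, FOLLOW(S) = {$}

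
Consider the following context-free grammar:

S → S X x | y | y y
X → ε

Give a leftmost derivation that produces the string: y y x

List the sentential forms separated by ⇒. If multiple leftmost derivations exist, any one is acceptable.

S ⇒ S X x ⇒ y y X x ⇒ y y x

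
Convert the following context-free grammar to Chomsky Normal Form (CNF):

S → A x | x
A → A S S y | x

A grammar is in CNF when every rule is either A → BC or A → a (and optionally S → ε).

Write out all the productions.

TX → x; S → x; TY → y; A → x; S → A TX; A → A X0; X0 → S X1; X1 → S TY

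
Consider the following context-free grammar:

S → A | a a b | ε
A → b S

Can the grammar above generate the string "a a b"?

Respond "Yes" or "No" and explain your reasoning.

Yes - a valid derivation exists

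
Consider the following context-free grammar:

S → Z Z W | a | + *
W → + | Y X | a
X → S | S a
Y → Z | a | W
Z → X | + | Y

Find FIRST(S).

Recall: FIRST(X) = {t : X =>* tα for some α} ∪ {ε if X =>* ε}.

We compute FIRST(S) using the standard algorithm.
FIRST(S) = {+, a}
FIRST(W) = {+, a}
FIRST(X) = {+, a}
FIRST(Y) = {+, a}
FIRST(Z) = {+, a}
Therefore, FIRST(S) = {+, a}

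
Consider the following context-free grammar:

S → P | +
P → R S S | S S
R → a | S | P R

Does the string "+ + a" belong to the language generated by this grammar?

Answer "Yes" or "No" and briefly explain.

No - no valid derivation exists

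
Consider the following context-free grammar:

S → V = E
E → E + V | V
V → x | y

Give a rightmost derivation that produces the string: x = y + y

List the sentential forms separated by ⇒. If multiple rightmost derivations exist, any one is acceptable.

S ⇒ V = E ⇒ V = E + V ⇒ V = E + y ⇒ V = V + y ⇒ V = y + y ⇒ x = y + y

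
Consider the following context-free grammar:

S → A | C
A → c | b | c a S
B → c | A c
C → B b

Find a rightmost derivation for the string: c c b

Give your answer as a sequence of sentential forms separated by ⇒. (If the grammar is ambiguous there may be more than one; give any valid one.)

S ⇒ C ⇒ B b ⇒ A c b ⇒ c c b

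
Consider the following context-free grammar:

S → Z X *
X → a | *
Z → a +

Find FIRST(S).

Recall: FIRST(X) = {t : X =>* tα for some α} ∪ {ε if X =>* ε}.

We compute FIRST(S) using the standard algorithm.
FIRST(S) = {a}
FIRST(X) = {*, a}
FIRST(Z) = {a}
Therefore, FIRST(S) = {a}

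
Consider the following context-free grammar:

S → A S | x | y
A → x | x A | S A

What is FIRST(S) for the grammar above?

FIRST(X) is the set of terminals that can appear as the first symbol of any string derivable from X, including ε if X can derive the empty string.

We compute FIRST(S) using the standard algorithm.
FIRST(A) = {x, y}
FIRST(S) = {x, y}
Therefore, FIRST(S) = {x, y}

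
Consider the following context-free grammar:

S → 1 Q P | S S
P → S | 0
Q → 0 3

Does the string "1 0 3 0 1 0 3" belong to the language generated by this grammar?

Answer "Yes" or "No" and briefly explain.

No - no valid derivation exists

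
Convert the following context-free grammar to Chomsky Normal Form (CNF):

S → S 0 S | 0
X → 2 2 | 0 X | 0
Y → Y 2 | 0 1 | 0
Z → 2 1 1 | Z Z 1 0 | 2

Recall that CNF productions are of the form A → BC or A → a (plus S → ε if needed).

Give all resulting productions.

T0 → 0; S → 0; T2 → 2; X → 0; T1 → 1; Y → 0; Z → 2; S → S X0; X0 → T0 S; X → T2 T2; X → T0 X; Y → Y T2; Y → T0 T1; Z → T2 X1; X1 → T1 T1; Z → Z X2; X2 → Z X3; X3 → T1 T0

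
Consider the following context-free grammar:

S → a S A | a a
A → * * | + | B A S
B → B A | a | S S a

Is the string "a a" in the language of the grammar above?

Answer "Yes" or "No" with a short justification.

Yes - a valid derivation exists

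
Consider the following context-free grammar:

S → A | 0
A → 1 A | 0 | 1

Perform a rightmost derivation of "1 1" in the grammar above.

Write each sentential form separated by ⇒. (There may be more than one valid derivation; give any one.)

S ⇒ A ⇒ 1 A ⇒ 1 1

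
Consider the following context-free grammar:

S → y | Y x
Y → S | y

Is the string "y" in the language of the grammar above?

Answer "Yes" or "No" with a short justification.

Yes - a valid derivation exists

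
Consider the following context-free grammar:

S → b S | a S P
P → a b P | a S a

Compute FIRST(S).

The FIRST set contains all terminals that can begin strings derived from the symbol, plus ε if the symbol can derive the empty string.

We compute FIRST(S) using the standard algorithm.
FIRST(P) = {a}
FIRST(S) = {a, b}
Therefore, FIRST(S) = {a, b}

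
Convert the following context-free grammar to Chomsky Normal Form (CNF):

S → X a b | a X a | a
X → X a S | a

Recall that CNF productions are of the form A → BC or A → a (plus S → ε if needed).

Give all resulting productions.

TA → a; TB → b; S → a; X → a; S → X X0; X0 → TA TB; S → TA X1; X1 → X TA; X → X X2; X2 → TA S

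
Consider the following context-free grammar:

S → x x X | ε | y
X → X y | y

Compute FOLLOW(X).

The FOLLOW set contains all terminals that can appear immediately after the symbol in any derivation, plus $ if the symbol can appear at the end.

We compute FOLLOW(X) using the standard algorithm.
FOLLOW(S) starts with {$}.
FIRST(S) = {x, y, ε}
FIRST(X) = {y}
FOLLOW(S) = {$}
FOLLOW(X) = {$, y}
Therefore, FOLLOW(X) = {$, y}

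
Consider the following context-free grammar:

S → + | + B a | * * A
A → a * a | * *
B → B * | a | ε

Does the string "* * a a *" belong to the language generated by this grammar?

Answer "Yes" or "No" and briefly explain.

No - no valid derivation exists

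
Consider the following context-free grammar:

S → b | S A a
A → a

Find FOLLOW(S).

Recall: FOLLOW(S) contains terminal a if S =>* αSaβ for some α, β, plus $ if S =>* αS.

We compute FOLLOW(S) using the standard algorithm.
FOLLOW(S) starts with {$}.
FIRST(A) = {a}
FIRST(S) = {b}
FOLLOW(A) = {a}
FOLLOW(S) = {$, a}
Therefore, FOLLOW(S) = {$, a}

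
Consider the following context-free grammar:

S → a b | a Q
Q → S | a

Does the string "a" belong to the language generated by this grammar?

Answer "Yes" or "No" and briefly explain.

No - no valid derivation exists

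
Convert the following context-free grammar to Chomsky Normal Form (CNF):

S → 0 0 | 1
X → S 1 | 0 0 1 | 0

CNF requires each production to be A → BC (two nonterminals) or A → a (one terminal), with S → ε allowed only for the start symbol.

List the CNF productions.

T0 → 0; S → 1; T1 → 1; X → 0; S → T0 T0; X → S T1; X → T0 X0; X0 → T0 T1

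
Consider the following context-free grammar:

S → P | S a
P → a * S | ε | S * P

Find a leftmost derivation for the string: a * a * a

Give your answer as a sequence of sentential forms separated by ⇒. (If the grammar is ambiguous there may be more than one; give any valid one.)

S ⇒ P ⇒ a * S ⇒ a * S a ⇒ a * P a ⇒ a * a * S a ⇒ a * a * P a ⇒ a * a * a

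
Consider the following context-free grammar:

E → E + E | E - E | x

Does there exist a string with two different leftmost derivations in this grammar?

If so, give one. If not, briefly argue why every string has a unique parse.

Yes - the string 'x + x - x - x' has two distinct leftmost derivations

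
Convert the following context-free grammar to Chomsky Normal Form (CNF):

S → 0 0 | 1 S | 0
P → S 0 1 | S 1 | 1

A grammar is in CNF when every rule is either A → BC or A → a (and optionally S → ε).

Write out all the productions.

T0 → 0; T1 → 1; S → 0; P → 1; S → T0 T0; S → T1 S; P → S X0; X0 → T0 T1; P → S T1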